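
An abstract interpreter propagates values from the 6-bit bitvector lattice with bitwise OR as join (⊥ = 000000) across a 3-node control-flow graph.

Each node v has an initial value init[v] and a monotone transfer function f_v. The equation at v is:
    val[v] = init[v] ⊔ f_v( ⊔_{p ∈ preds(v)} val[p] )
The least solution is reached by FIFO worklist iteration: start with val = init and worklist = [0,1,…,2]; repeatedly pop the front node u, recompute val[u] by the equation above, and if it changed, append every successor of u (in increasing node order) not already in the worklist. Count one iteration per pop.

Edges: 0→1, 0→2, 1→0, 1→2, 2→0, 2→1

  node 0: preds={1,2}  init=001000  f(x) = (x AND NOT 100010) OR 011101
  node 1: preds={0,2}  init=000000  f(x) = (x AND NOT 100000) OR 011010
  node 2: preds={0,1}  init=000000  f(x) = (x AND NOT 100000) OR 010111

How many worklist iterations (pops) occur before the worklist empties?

5

Trace (5 dequeues):
  [1] u=0 | in 000000 | out 011101 | prev 001000 | push {}
  [2] u=1 | in 011101 | out 011111 | prev 000000 | push {0}
  [3] u=2 | in 011111 | out 011111 | prev 000000 | push {1}
  [4] u=0 | in 011111 | out 011101 | ==
  [5] u=1 | in 011111 | out 011111 | ==

Converged values:
  [0] 011101
  [1] 011111
  [2] 011111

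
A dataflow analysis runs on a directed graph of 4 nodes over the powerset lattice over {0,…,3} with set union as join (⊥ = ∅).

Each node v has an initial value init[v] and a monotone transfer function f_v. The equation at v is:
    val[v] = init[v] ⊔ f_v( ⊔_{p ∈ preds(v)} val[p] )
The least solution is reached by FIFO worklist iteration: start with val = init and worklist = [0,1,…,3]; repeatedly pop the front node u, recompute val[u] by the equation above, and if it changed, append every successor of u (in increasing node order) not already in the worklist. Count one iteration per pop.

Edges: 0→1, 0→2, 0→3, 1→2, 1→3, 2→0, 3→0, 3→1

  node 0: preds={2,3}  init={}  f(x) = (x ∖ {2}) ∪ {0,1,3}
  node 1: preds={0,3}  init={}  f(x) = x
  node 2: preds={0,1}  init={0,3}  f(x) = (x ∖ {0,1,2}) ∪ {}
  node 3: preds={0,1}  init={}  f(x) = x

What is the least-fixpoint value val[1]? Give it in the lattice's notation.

Iteration log — 6 steps:
  step 1. node 0  ⊔preds={0,3}  new={0,1,3}  old={}  +wl: 
  step 2. node 1  ⊔preds={0,1,3}  new={0,1,3}  old={}  +wl: 
  step 3. node 2  ⊔preds={0,1,3}  new={0,3}  stable
  step 4. node 3  ⊔preds={0,1,3}  new={0,1,3}  old={}  +wl: 0,1
  step 5. node 0  ⊔preds={0,1,3}  new={0,1,3}  stable
  step 6. node 1  ⊔preds={0,1,3}  new={0,1,3}  stable

Least fixpoint reached:
  node 0: {0,1,3}
  node 1: {0,1,3}
  node 2: {0,3}
  node 3: {0,1,3}

{0,1,3}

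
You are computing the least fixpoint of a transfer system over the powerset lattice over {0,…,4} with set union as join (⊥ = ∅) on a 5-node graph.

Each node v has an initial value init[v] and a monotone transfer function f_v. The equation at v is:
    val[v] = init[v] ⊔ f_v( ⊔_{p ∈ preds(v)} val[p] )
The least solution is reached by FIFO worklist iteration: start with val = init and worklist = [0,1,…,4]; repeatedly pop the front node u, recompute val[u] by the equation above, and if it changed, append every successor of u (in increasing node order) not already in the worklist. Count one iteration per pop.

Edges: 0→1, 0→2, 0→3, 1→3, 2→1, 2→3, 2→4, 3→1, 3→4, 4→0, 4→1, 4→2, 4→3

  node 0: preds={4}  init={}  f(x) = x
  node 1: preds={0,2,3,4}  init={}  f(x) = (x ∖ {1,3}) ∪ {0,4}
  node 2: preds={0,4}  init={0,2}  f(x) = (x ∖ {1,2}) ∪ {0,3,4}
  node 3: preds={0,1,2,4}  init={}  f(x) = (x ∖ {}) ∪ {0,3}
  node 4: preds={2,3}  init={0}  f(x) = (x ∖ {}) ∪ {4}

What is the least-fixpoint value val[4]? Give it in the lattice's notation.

{0,2,3,4}

Iteration log — 10 steps:
  step 1. node 0  ⊔preds={0}  new={0}  old={}  +wl: 
  step 2. node 1  ⊔preds={0,2}  new={0,2,4}  old={}  +wl: 
  step 3. node 2  ⊔preds={0}  new={0,2,3,4}  old={0,2}  +wl: 1
  step 4. node 3  ⊔preds={0,2,3,4}  new={0,2,3,4}  old={}  +wl: 
  step 5. node 4  ⊔preds={0,2,3,4}  new={0,2,3,4}  old={0}  +wl: 0,2,3
  step 6. node 1  ⊔preds={0,2,3,4}  new={0,2,4}  stable
  step 7. node 0  ⊔preds={0,2,3,4}  new={0,2,3,4}  old={0}  +wl: 1
  step 8. node 2  ⊔preds={0,2,3,4}  new={0,2,3,4}  stable
  step 9. node 3  ⊔preds={0,2,3,4}  new={0,2,3,4}  stable
  step 10. node 1  ⊔preds={0,2,3,4}  new={0,2,4}  stable

Least fixpoint reached:
  node 0: {0,2,3,4}
  node 1: {0,2,4}
  node 2: {0,2,3,4}
  node 3: {0,2,3,4}
  node 4: {0,2,3,4}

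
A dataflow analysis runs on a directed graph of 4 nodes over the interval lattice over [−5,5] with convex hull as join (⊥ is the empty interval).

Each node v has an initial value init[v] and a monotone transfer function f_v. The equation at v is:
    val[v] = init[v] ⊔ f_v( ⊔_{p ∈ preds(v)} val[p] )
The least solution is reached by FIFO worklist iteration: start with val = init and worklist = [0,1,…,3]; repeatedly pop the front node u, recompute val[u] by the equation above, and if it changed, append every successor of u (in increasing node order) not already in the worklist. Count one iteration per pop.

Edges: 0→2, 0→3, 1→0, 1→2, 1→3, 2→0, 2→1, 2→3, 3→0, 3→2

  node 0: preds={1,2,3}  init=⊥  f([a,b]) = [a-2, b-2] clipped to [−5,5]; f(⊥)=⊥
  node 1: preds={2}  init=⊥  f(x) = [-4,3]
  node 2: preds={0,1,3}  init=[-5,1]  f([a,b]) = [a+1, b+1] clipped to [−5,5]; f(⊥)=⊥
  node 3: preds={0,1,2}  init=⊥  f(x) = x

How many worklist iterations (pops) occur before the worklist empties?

12

Worklist (12 pops):
  #1 pop 0: in=[-5,1] → [-5,-1] (was ⊥); enqueue []
  #2 pop 1: in=[-5,1] → [-4,3] (was ⊥); enqueue [0]
  #3 pop 2: in=[-5,3] → [-5,4] (was [-5,1]); enqueue [1]
  #4 pop 3: in=[-5,4] → [-5,4] (was ⊥); enqueue [2]
  #5 pop 0: in=[-5,4] → [-5,2] (was [-5,-1]); enqueue [3]
  #6 pop 1: in=[-5,4] → [-4,3] (no change)
  #7 pop 2: in=[-5,4] → [-5,5] (was [-5,4]); enqueue [0,1]
  #8 pop 3: in=[-5,5] → [-5,5] (was [-5,4]); enqueue [2]
  #9 pop 0: in=[-5,5] → [-5,3] (was [-5,2]); enqueue [3]
  #10 pop 1: in=[-5,5] → [-4,3] (no change)
  #11 pop 2: in=[-5,5] → [-5,5] (no change)
  #12 pop 3: in=[-5,5] → [-5,5] (no change)

Fixpoint:
  val[0] = [-5,3]
  val[1] = [-4,3]
  val[2] = [-5,5]
  val[3] = [-5,5]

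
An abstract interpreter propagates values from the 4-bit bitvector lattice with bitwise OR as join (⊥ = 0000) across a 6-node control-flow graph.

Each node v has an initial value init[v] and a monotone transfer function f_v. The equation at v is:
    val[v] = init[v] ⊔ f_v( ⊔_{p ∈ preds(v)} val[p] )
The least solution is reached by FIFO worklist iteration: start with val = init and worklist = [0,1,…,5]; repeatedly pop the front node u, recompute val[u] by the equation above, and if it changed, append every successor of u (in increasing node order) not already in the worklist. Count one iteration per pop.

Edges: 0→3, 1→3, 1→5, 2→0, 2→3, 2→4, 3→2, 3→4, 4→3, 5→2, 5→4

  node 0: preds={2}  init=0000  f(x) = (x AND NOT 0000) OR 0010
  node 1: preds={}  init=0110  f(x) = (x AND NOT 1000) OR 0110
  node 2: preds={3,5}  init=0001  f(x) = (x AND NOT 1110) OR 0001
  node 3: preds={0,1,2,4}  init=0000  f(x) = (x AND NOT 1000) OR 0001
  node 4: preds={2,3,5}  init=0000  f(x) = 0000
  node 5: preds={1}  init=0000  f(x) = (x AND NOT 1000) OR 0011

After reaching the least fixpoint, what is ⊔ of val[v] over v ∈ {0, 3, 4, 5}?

0111

Worklist (8 pops):
  #1 pop 0: in=0001 → 0011 (was 0000); enqueue []
  #2 pop 1: in=0000 → 0110 (no change)
  #3 pop 2: in=0000 → 0001 (no change)
  #4 pop 3: in=0111 → 0111 (was 0000); enqueue [2]
  #5 pop 4: in=0111 → 0000 (no change)
  #6 pop 5: in=0110 → 0111 (was 0000); enqueue [4]
  #7 pop 2: in=0111 → 0001 (no change)
  #8 pop 4: in=0111 → 0000 (no change)

Fixpoint:
  val[0] = 0011
  val[1] = 0110
  val[2] = 0001
  val[3] = 0111
  val[4] = 0000
  val[5] = 0111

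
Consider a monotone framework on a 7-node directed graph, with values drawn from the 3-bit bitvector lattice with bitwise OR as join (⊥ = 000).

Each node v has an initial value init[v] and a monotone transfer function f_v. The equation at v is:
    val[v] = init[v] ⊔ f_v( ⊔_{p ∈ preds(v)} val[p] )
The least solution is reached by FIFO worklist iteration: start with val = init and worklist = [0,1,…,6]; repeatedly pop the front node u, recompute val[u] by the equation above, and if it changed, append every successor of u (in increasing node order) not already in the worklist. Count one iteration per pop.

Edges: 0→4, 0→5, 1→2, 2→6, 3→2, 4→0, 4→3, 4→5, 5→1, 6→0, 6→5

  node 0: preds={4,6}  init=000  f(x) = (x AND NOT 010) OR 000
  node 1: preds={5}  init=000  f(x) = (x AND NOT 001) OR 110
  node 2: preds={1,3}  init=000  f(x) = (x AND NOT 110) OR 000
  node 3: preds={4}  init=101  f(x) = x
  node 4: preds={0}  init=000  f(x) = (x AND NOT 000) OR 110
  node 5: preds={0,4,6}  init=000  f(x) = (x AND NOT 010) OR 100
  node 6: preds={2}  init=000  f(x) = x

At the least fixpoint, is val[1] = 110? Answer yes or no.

yes

Iteration log — 17 steps:
  step 1. node 0  ⊔preds=000  new=000  stable
  step 2. node 1  ⊔preds=000  new=110  old=000  +wl: 
  step 3. node 2  ⊔preds=111  new=001  old=000  +wl: 
  step 4. node 3  ⊔preds=000  new=101  stable
  step 5. node 4  ⊔preds=000  new=110  old=000  +wl: 0,3
  step 6. node 5  ⊔preds=110  new=100  old=000  +wl: 1
  step 7. node 6  ⊔preds=001  new=001  old=000  +wl: 5
  step 8. node 0  ⊔preds=111  new=101  old=000  +wl: 4
  step 9. node 3  ⊔preds=110  new=111  old=101  +wl: 2
  step 10. node 1  ⊔preds=100  new=110  stable
  step 11. node 5  ⊔preds=111  new=101  old=100  +wl: 1
  step 12. node 4  ⊔preds=101  new=111  old=110  +wl: 0,3,5
  step 13. node 2  ⊔preds=111  new=001  stable
  step 14. node 1  ⊔preds=101  new=110  stable
  step 15. node 0  ⊔preds=111  new=101  stable
  step 16. node 3  ⊔preds=111  new=111  stable
  step 17. node 5  ⊔preds=111  new=101  stable

Least fixpoint reached:
  node 0: 101
  node 1: 110
  node 2: 001
  node 3: 111
  node 4: 111
  node 5: 101
  node 6: 001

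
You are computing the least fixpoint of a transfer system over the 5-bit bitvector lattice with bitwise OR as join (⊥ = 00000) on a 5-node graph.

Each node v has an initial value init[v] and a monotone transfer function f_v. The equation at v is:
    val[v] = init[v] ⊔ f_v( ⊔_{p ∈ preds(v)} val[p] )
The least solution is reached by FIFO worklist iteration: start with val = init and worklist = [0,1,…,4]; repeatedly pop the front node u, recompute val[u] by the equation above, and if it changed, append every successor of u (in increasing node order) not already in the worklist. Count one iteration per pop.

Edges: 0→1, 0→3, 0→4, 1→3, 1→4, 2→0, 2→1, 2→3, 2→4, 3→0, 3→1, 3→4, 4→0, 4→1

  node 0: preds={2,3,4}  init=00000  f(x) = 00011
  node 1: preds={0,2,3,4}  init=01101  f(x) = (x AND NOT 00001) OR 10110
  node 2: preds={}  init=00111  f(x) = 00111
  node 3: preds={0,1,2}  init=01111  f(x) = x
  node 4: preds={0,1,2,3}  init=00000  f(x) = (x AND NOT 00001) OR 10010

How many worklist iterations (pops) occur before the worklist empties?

Iteration log — 7 steps:
  step 1. node 0  ⊔preds=01111  new=00011  old=00000  +wl: 
  step 2. node 1  ⊔preds=01111  new=11111  old=01101  +wl: 
  step 3. node 2  ⊔preds=00000  new=00111  stable
  step 4. node 3  ⊔preds=11111  new=11111  old=01111  +wl: 0,1
  step 5. node 4  ⊔preds=11111  new=11110  old=00000  +wl: 
  step 6. node 0  ⊔preds=11111  new=00011  stable
  step 7. node 1  ⊔preds=11111  new=11111  stable

Least fixpoint reached:
  node 0: 00011
  node 1: 11111
  node 2: 00111
  node 3: 11111
  node 4: 11110

7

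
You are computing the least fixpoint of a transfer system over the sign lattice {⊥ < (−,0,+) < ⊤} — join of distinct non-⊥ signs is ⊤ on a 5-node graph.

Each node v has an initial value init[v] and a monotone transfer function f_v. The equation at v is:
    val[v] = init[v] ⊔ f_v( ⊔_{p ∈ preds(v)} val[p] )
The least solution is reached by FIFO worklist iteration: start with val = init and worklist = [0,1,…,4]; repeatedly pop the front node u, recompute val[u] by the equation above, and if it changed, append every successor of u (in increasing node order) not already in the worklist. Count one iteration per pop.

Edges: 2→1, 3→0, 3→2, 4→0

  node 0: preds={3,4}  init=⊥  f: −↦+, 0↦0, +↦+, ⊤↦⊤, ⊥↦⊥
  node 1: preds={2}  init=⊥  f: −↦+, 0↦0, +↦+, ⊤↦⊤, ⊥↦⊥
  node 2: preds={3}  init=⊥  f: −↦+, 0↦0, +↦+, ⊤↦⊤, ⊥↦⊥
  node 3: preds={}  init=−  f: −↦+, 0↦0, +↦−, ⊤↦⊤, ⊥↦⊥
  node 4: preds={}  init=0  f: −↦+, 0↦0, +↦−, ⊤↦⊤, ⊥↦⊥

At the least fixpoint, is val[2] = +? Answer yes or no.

Worklist (6 pops):
  #1 pop 0: in=⊤ → ⊤ (was ⊥); enqueue []
  #2 pop 1: in=⊥ → ⊥ (no change)
  #3 pop 2: in=− → + (was ⊥); enqueue [1]
  #4 pop 3: in=⊥ → − (no change)
  #5 pop 4: in=⊥ → 0 (no change)
  #6 pop 1: in=+ → + (was ⊥); enqueue []

Fixpoint:
  val[0] = ⊤
  val[1] = +
  val[2] = +
  val[3] = −
  val[4] = 0

yes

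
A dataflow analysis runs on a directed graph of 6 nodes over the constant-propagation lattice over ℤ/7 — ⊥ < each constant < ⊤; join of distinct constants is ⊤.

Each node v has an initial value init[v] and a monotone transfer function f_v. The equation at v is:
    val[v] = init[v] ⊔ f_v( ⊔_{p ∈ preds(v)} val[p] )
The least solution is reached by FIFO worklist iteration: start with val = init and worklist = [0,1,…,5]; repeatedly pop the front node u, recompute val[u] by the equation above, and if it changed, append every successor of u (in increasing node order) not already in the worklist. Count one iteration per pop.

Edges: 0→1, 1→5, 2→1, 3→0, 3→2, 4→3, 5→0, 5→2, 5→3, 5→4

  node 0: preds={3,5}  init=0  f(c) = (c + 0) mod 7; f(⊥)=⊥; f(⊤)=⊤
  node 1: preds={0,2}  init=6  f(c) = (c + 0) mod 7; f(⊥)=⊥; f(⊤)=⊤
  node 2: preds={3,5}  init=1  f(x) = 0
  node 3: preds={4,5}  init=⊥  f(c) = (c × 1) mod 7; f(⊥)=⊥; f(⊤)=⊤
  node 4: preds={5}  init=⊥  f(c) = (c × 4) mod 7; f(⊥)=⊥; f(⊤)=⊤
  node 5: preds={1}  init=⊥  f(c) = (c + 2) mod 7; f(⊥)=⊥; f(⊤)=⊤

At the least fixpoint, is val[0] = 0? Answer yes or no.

Worklist (15 pops):
  #1 pop 0: in=⊥ → 0 (no change)
  #2 pop 1: in=⊤ → ⊤ (was 6); enqueue []
  #3 pop 2: in=⊥ → ⊤ (was 1); enqueue [1]
  #4 pop 3: in=⊥ → ⊥ (no change)
  #5 pop 4: in=⊥ → ⊥ (no change)
  #6 pop 5: in=⊤ → ⊤ (was ⊥); enqueue [0,2,3,4]
  #7 pop 1: in=⊤ → ⊤ (no change)
  #8 pop 0: in=⊤ → ⊤ (was 0); enqueue [1]
  #9 pop 2: in=⊤ → ⊤ (no change)
  #10 pop 3: in=⊤ → ⊤ (was ⊥); enqueue [0,2]
  #11 pop 4: in=⊤ → ⊤ (was ⊥); enqueue [3]
  #12 pop 1: in=⊤ → ⊤ (no change)
  #13 pop 0: in=⊤ → ⊤ (no change)
  #14 pop 2: in=⊤ → ⊤ (no change)
  #15 pop 3: in=⊤ → ⊤ (no change)

Fixpoint:
  val[0] = ⊤
  val[1] = ⊤
  val[2] = ⊤
  val[3] = ⊤
  val[4] = ⊤
  val[5] = ⊤

no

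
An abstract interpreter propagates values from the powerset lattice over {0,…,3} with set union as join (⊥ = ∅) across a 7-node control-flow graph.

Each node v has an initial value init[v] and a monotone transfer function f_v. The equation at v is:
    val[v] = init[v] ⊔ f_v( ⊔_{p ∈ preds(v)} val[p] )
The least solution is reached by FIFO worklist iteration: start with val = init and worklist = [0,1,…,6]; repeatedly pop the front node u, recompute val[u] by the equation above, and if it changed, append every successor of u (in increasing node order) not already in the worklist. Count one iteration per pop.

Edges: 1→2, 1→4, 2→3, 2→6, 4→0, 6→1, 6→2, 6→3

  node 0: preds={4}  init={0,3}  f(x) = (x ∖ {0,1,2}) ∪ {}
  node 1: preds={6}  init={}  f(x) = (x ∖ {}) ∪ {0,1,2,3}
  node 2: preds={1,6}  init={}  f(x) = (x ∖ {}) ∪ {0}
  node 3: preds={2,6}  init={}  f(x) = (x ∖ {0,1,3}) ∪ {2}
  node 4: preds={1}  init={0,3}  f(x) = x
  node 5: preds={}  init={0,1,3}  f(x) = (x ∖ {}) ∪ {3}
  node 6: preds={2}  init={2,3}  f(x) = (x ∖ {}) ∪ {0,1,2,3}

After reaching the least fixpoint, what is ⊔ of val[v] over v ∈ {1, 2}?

Trace (11 dequeues):
  [1] u=0 | in {0,3} | out {0,3} | ==
  [2] u=1 | in {2,3} | out {0,1,2,3} | prev {} | push {}
  [3] u=2 | in {0,1,2,3} | out {0,1,2,3} | prev {} | push {}
  [4] u=3 | in {0,1,2,3} | out {2} | prev {} | push {}
  [5] u=4 | in {0,1,2,3} | out {0,1,2,3} | prev {0,3} | push {0}
  [6] u=5 | in {} | out {0,1,3} | ==
  [7] u=6 | in {0,1,2,3} | out {0,1,2,3} | prev {2,3} | push {1,2,3}
  [8] u=0 | in {0,1,2,3} | out {0,3} | ==
  [9] u=1 | in {0,1,2,3} | out {0,1,2,3} | ==
  [10] u=2 | in {0,1,2,3} | out {0,1,2,3} | ==
  [11] u=3 | in {0,1,2,3} | out {2} | ==

Converged values:
  [0] {0,3}
  [1] {0,1,2,3}
  [2] {0,1,2,3}
  [3] {2}
  [4] {0,1,2,3}
  [5] {0,1,3}
  [6] {0,1,2,3}

{0,1,2,3}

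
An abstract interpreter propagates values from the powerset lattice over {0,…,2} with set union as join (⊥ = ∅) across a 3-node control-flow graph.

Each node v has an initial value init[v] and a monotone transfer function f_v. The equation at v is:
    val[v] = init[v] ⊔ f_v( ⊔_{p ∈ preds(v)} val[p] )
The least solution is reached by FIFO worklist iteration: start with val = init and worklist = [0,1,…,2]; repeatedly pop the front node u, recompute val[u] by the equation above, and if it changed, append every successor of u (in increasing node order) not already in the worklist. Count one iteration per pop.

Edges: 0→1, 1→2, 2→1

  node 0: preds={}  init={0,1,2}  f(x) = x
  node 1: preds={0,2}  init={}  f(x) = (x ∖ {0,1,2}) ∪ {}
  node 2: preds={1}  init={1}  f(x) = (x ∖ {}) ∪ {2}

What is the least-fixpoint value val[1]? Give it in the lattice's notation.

Iteration log — 4 steps:
  step 1. node 0  ⊔preds={}  new={0,1,2}  stable
  step 2. node 1  ⊔preds={0,1,2}  new={}  stable
  step 3. node 2  ⊔preds={}  new={1,2}  old={1}  +wl: 1
  step 4. node 1  ⊔preds={0,1,2}  new={}  stable

Least fixpoint reached:
  node 0: {0,1,2}
  node 1: {}
  node 2: {1,2}

{}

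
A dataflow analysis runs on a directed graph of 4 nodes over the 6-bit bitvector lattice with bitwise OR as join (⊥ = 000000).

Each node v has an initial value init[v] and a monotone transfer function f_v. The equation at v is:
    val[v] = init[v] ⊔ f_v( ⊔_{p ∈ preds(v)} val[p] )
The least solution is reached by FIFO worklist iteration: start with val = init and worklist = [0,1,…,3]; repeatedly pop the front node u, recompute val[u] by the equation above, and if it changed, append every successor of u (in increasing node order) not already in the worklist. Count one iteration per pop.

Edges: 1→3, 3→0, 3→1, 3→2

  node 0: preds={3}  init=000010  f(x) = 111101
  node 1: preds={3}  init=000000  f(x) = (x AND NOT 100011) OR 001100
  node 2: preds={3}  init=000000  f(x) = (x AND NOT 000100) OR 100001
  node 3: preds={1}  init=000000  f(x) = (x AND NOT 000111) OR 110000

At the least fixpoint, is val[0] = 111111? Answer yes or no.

yes

Trace (8 dequeues):
  [1] u=0 | in 000000 | out 111111 | prev 000010 | push {}
  [2] u=1 | in 000000 | out 001100 | prev 000000 | push {}
  [3] u=2 | in 000000 | out 100001 | prev 000000 | push {}
  [4] u=3 | in 001100 | out 111000 | prev 000000 | push {0,1,2}
  [5] u=0 | in 111000 | out 111111 | ==
  [6] u=1 | in 111000 | out 011100 | prev 001100 | push {3}
  [7] u=2 | in 111000 | out 111001 | prev 100001 | push {}
  [8] u=3 | in 011100 | out 111000 | ==

Converged values:
  [0] 111111
  [1] 011100
  [2] 111001
  [3] 111000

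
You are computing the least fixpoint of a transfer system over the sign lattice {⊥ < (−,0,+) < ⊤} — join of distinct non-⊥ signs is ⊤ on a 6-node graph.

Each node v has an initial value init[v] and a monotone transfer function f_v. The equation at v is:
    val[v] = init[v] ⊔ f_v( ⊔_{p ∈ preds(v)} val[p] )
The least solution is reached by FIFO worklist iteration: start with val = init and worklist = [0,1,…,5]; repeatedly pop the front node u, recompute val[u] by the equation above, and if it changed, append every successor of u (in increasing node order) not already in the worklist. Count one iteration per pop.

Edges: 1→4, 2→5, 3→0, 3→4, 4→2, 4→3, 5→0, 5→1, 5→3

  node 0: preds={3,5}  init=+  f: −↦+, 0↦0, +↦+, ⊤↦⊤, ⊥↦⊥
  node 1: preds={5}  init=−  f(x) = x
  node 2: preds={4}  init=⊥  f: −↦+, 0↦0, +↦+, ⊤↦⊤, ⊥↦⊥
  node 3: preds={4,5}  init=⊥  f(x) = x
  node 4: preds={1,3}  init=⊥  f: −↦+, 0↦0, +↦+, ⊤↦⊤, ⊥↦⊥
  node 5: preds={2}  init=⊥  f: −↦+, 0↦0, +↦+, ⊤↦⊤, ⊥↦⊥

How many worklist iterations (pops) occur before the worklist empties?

Worklist (20 pops):
  #1 pop 0: in=⊥ → + (no change)
  #2 pop 1: in=⊥ → − (no change)
  #3 pop 2: in=⊥ → ⊥ (no change)
  #4 pop 3: in=⊥ → ⊥ (no change)
  #5 pop 4: in=− → + (was ⊥); enqueue [2,3]
  #6 pop 5: in=⊥ → ⊥ (no change)
  #7 pop 2: in=+ → + (was ⊥); enqueue [5]
  #8 pop 3: in=+ → + (was ⊥); enqueue [0,4]
  #9 pop 5: in=+ → + (was ⊥); enqueue [1,3]
  #10 pop 0: in=+ → + (no change)
  #11 pop 4: in=⊤ → ⊤ (was +); enqueue [2]
  #12 pop 1: in=+ → ⊤ (was −); enqueue [4]
  #13 pop 3: in=⊤ → ⊤ (was +); enqueue [0]
  #14 pop 2: in=⊤ → ⊤ (was +); enqueue [5]
  #15 pop 4: in=⊤ → ⊤ (no change)
  #16 pop 0: in=⊤ → ⊤ (was +); enqueue []
  #17 pop 5: in=⊤ → ⊤ (was +); enqueue [0,1,3]
  #18 pop 0: in=⊤ → ⊤ (no change)
  #19 pop 1: in=⊤ → ⊤ (no change)
  #20 pop 3: in=⊤ → ⊤ (no change)

Fixpoint:
  val[0] = ⊤
  val[1] = ⊤
  val[2] = ⊤
  val[3] = ⊤
  val[4] = ⊤
  val[5] = ⊤

20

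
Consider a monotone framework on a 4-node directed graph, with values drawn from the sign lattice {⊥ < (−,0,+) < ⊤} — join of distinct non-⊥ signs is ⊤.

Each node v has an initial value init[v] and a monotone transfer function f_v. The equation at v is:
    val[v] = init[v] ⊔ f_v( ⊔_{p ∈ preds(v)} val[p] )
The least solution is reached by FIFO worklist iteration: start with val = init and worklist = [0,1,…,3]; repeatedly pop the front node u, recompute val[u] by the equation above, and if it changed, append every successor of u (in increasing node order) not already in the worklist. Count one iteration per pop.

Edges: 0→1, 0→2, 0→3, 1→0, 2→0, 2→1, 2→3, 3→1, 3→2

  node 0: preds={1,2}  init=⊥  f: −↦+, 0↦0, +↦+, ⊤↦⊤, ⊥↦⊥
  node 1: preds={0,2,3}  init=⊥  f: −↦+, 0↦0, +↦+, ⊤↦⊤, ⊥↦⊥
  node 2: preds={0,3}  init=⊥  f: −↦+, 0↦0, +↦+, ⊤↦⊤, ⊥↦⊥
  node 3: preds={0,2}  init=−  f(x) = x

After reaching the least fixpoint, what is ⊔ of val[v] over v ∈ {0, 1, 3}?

⊤

Iteration log — 12 steps:
  step 1. node 0  ⊔preds=⊥  new=⊥  stable
  step 2. node 1  ⊔preds=−  new=+  old=⊥  +wl: 0
  step 3. node 2  ⊔preds=−  new=+  old=⊥  +wl: 1
  step 4. node 3  ⊔preds=+  new=⊤  old=−  +wl: 2
  step 5. node 0  ⊔preds=+  new=+  old=⊥  +wl: 3
  step 6. node 1  ⊔preds=⊤  new=⊤  old=+  +wl: 0
  step 7. node 2  ⊔preds=⊤  new=⊤  old=+  +wl: 1
  step 8. node 3  ⊔preds=⊤  new=⊤  stable
  step 9. node 0  ⊔preds=⊤  new=⊤  old=+  +wl: 2,3
  step 10. node 1  ⊔preds=⊤  new=⊤  stable
  step 11. node 2  ⊔preds=⊤  new=⊤  stable
  step 12. node 3  ⊔preds=⊤  new=⊤  stable

Least fixpoint reached:
  node 0: ⊤
  node 1: ⊤
  node 2: ⊤
  node 3: ⊤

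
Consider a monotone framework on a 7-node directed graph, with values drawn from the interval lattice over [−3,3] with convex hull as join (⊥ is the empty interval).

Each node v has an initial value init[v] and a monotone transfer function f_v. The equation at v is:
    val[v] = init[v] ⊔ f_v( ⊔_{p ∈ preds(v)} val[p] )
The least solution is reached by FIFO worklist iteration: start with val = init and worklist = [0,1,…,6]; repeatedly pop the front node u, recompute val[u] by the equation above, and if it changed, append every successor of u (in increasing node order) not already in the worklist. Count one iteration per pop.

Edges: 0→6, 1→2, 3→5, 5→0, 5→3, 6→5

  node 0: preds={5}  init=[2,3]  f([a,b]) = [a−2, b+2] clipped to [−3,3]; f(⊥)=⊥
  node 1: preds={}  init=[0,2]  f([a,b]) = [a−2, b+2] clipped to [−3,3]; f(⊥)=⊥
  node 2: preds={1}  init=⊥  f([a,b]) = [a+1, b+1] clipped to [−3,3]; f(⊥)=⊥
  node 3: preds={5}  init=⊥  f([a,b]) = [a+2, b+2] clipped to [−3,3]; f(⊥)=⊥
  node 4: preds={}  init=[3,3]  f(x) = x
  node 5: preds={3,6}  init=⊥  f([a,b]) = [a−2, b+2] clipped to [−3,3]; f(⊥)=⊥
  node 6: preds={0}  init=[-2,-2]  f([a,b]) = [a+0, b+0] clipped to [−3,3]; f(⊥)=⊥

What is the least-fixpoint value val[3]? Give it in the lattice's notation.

[-1,3]

Worklist (14 pops):
  #1 pop 0: in=⊥ → [2,3] (no change)
  #2 pop 1: in=⊥ → [0,2] (no change)
  #3 pop 2: in=[0,2] → [1,3] (was ⊥); enqueue []
  #4 pop 3: in=⊥ → ⊥ (no change)
  #5 pop 4: in=⊥ → [3,3] (no change)
  #6 pop 5: in=[-2,-2] → [-3,0] (was ⊥); enqueue [0,3]
  #7 pop 6: in=[2,3] → [-2,3] (was [-2,-2]); enqueue [5]
  #8 pop 0: in=[-3,0] → [-3,3] (was [2,3]); enqueue [6]
  #9 pop 3: in=[-3,0] → [-1,2] (was ⊥); enqueue []
  #10 pop 5: in=[-2,3] → [-3,3] (was [-3,0]); enqueue [0,3]
  #11 pop 6: in=[-3,3] → [-3,3] (was [-2,3]); enqueue [5]
  #12 pop 0: in=[-3,3] → [-3,3] (no change)
  #13 pop 3: in=[-3,3] → [-1,3] (was [-1,2]); enqueue []
  #14 pop 5: in=[-3,3] → [-3,3] (no change)

Fixpoint:
  val[0] = [-3,3]
  val[1] = [0,2]
  val[2] = [1,3]
  val[3] = [-1,3]
  val[4] = [3,3]
  val[5] = [-3,3]
  val[6] = [-3,3]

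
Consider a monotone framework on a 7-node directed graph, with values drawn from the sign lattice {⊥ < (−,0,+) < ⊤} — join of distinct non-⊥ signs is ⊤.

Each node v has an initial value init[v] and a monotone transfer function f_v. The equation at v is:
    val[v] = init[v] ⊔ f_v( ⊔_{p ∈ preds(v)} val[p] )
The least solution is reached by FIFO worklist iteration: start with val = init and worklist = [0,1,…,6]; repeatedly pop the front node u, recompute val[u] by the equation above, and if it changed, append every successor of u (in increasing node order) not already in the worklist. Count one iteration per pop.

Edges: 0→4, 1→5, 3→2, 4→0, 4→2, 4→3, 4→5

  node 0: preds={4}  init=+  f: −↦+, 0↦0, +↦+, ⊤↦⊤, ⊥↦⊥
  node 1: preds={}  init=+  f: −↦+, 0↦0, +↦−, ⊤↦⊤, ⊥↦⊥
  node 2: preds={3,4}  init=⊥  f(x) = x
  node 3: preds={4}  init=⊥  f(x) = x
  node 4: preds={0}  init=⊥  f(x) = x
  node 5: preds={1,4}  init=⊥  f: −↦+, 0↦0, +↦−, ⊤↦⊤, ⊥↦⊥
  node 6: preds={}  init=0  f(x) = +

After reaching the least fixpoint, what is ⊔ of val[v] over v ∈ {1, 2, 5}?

⊤

Trace (11 dequeues):
  [1] u=0 | in ⊥ | out + | ==
  [2] u=1 | in ⊥ | out + | ==
  [3] u=2 | in ⊥ | out ⊥ | ==
  [4] u=3 | in ⊥ | out ⊥ | ==
  [5] u=4 | in + | out + | prev ⊥ | push {0,2,3}
  [6] u=5 | in + | out − | prev ⊥ | push {}
  [7] u=6 | in ⊥ | out ⊤ | prev 0 | push {}
  [8] u=0 | in + | out + | ==
  [9] u=2 | in + | out + | prev ⊥ | push {}
  [10] u=3 | in + | out + | prev ⊥ | push {2}
  [11] u=2 | in + | out + | ==

Converged values:
  [0] +
  [1] +
  [2] +
  [3] +
  [4] +
  [5] −
  [6] ⊤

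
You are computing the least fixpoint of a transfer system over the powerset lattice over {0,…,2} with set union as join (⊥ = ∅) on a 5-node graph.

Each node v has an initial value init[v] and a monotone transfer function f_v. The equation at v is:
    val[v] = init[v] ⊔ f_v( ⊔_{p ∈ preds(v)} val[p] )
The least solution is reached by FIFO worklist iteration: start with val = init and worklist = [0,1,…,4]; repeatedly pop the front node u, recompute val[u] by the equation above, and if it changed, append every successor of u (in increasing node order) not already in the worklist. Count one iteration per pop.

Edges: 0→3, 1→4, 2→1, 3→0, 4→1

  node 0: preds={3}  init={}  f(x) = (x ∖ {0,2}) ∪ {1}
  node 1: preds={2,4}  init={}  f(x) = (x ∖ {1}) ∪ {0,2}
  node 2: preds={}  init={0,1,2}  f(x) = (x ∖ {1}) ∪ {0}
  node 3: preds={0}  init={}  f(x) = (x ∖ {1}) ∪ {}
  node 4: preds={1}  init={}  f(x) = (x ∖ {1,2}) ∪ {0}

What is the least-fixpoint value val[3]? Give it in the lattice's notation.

Iteration log — 6 steps:
  step 1. node 0  ⊔preds={}  new={1}  old={}  +wl: 
  step 2. node 1  ⊔preds={0,1,2}  new={0,2}  old={}  +wl: 
  step 3. node 2  ⊔preds={}  new={0,1,2}  stable
  step 4. node 3  ⊔preds={1}  new={}  stable
  step 5. node 4  ⊔preds={0,2}  new={0}  old={}  +wl: 1
  step 6. node 1  ⊔preds={0,1,2}  new={0,2}  stable

Least fixpoint reached:
  node 0: {1}
  node 1: {0,2}
  node 2: {0,1,2}
  node 3: {}
  node 4: {0}

{}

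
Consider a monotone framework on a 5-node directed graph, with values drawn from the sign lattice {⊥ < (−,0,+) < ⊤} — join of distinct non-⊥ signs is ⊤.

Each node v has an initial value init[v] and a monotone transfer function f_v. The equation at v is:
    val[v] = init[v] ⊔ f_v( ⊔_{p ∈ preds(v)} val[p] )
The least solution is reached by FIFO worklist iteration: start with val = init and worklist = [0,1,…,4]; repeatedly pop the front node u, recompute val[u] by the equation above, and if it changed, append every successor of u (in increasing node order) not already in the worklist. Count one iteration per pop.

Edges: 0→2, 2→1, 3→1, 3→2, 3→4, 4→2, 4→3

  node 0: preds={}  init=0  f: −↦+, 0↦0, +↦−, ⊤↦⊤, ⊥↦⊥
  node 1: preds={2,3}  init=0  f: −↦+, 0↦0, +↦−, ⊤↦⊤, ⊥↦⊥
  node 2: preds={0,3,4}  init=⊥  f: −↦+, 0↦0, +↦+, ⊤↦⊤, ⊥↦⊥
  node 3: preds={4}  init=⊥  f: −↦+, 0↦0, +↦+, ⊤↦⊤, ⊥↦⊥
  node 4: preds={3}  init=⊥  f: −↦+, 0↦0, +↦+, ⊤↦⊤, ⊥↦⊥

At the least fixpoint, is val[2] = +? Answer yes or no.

no

Trace (6 dequeues):
  [1] u=0 | in ⊥ | out 0 | ==
  [2] u=1 | in ⊥ | out 0 | ==
  [3] u=2 | in 0 | out 0 | prev ⊥ | push {1}
  [4] u=3 | in ⊥ | out ⊥ | ==
  [5] u=4 | in ⊥ | out ⊥ | ==
  [6] u=1 | in 0 | out 0 | ==

Converged values:
  [0] 0
  [1] 0
  [2] 0
  [3] ⊥
  [4] ⊥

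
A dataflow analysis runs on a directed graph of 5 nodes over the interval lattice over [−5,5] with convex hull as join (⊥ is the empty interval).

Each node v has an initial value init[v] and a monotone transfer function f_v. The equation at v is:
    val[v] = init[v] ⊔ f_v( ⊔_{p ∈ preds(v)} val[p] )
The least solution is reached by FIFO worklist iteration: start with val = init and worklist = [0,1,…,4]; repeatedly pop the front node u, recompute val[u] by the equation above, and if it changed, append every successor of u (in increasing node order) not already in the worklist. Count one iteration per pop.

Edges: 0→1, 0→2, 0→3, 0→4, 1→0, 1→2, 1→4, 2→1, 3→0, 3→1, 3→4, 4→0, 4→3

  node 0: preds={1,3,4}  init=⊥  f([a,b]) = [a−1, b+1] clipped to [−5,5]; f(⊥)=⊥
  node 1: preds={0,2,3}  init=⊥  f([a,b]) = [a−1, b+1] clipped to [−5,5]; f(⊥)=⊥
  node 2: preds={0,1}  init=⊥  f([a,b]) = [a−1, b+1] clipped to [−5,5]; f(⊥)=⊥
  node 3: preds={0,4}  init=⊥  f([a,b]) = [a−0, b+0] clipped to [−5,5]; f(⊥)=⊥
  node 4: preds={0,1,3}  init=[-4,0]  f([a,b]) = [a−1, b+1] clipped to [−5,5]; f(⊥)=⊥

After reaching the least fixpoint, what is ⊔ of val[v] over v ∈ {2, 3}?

Worklist (17 pops):
  #1 pop 0: in=[-4,0] → [-5,1] (was ⊥); enqueue []
  #2 pop 1: in=[-5,1] → [-5,2] (was ⊥); enqueue [0]
  #3 pop 2: in=[-5,2] → [-5,3] (was ⊥); enqueue [1]
  #4 pop 3: in=[-5,1] → [-5,1] (was ⊥); enqueue []
  #5 pop 4: in=[-5,2] → [-5,3] (was [-4,0]); enqueue [3]
  #6 pop 0: in=[-5,3] → [-5,4] (was [-5,1]); enqueue [2,4]
  #7 pop 1: in=[-5,4] → [-5,5] (was [-5,2]); enqueue [0]
  #8 pop 3: in=[-5,4] → [-5,4] (was [-5,1]); enqueue [1]
  #9 pop 2: in=[-5,5] → [-5,5] (was [-5,3]); enqueue []
  #10 pop 4: in=[-5,5] → [-5,5] (was [-5,3]); enqueue [3]
  #11 pop 0: in=[-5,5] → [-5,5] (was [-5,4]); enqueue [2,4]
  #12 pop 1: in=[-5,5] → [-5,5] (no change)
  #13 pop 3: in=[-5,5] → [-5,5] (was [-5,4]); enqueue [0,1]
  #14 pop 2: in=[-5,5] → [-5,5] (no change)
  #15 pop 4: in=[-5,5] → [-5,5] (no change)
  #16 pop 0: in=[-5,5] → [-5,5] (no change)
  #17 pop 1: in=[-5,5] → [-5,5] (no change)

Fixpoint:
  val[0] = [-5,5]
  val[1] = [-5,5]
  val[2] = [-5,5]
  val[3] = [-5,5]
  val[4] = [-5,5]

[-5,5]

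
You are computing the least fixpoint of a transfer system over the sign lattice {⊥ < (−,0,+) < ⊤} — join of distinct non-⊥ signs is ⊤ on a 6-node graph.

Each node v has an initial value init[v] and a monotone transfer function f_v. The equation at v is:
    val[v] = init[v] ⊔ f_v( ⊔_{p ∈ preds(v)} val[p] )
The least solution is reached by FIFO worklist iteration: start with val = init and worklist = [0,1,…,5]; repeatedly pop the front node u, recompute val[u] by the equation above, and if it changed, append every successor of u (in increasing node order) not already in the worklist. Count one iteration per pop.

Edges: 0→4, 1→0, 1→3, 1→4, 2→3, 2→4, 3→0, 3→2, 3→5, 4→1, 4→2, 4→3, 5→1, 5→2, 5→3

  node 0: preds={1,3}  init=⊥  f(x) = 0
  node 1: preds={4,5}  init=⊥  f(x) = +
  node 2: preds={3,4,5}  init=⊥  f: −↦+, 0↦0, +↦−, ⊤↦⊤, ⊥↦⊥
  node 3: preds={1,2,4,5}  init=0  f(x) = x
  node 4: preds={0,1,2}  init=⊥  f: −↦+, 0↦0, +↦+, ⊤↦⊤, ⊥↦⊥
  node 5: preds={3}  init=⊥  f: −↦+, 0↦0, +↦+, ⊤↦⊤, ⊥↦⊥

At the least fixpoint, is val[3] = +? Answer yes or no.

no

Worklist (11 pops):
  #1 pop 0: in=0 → 0 (was ⊥); enqueue []
  #2 pop 1: in=⊥ → + (was ⊥); enqueue [0]
  #3 pop 2: in=0 → 0 (was ⊥); enqueue []
  #4 pop 3: in=⊤ → ⊤ (was 0); enqueue [2]
  #5 pop 4: in=⊤ → ⊤ (was ⊥); enqueue [1,3]
  #6 pop 5: in=⊤ → ⊤ (was ⊥); enqueue []
  #7 pop 0: in=⊤ → 0 (no change)
  #8 pop 2: in=⊤ → ⊤ (was 0); enqueue [4]
  #9 pop 1: in=⊤ → + (no change)
  #10 pop 3: in=⊤ → ⊤ (no change)
  #11 pop 4: in=⊤ → ⊤ (no change)

Fixpoint:
  val[0] = 0
  val[1] = +
  val[2] = ⊤
  val[3] = ⊤
  val[4] = ⊤
  val[5] = ⊤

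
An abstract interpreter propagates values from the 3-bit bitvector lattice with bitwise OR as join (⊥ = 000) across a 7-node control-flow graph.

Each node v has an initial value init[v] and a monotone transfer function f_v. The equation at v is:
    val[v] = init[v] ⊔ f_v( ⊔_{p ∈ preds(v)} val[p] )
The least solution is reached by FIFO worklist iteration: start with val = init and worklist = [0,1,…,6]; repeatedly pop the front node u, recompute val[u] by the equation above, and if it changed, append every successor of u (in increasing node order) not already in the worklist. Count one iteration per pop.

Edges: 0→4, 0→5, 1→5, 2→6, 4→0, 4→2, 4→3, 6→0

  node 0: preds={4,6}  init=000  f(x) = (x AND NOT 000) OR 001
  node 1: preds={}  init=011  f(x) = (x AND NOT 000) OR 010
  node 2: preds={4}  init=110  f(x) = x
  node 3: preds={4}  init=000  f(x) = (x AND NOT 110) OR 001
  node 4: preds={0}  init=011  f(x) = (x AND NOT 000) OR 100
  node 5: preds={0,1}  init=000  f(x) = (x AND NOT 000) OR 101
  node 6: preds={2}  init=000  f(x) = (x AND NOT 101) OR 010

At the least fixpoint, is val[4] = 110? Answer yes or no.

no

Trace (12 dequeues):
  [1] u=0 | in 011 | out 011 | prev 000 | push {}
  [2] u=1 | in 000 | out 011 | ==
  [3] u=2 | in 011 | out 111 | prev 110 | push {}
  [4] u=3 | in 011 | out 001 | prev 000 | push {}
  [5] u=4 | in 011 | out 111 | prev 011 | push {0,2,3}
  [6] u=5 | in 011 | out 111 | prev 000 | push {}
  [7] u=6 | in 111 | out 010 | prev 000 | push {}
  [8] u=0 | in 111 | out 111 | prev 011 | push {4,5}
  [9] u=2 | in 111 | out 111 | ==
  [10] u=3 | in 111 | out 001 | ==
  [11] u=4 | in 111 | out 111 | ==
  [12] u=5 | in 111 | out 111 | ==

Converged values:
  [0] 111
  [1] 011
  [2] 111
  [3] 001
  [4] 111
  [5] 111
  [6] 010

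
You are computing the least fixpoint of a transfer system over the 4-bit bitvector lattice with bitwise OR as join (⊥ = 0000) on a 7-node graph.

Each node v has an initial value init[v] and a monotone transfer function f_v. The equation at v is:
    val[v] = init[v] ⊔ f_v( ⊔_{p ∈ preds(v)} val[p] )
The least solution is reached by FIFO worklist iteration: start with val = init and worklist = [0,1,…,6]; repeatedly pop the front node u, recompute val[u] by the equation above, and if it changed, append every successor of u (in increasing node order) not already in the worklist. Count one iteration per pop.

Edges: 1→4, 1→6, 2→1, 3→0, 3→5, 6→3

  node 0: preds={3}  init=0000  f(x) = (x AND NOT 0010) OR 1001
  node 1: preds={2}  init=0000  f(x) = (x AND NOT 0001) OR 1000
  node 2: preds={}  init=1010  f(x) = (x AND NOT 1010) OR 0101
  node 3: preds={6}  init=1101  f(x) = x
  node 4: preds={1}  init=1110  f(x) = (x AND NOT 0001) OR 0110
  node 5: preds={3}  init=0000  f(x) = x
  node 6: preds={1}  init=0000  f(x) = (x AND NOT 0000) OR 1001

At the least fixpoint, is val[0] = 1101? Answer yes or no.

Iteration log — 14 steps:
  step 1. node 0  ⊔preds=1101  new=1101  old=0000  +wl: 
  step 2. node 1  ⊔preds=1010  new=1010  old=0000  +wl: 
  step 3. node 2  ⊔preds=0000  new=1111  old=1010  +wl: 1
  step 4. node 3  ⊔preds=0000  new=1101  stable
  step 5. node 4  ⊔preds=1010  new=1110  stable
  step 6. node 5  ⊔preds=1101  new=1101  old=0000  +wl: 
  step 7. node 6  ⊔preds=1010  new=1011  old=0000  +wl: 3
  step 8. node 1  ⊔preds=1111  new=1110  old=1010  +wl: 4,6
  step 9. node 3  ⊔preds=1011  new=1111  old=1101  +wl: 0,5
  step 10. node 4  ⊔preds=1110  new=1110  stable
  step 11. node 6  ⊔preds=1110  new=1111  old=1011  +wl: 3
  step 12. node 0  ⊔preds=1111  new=1101  stable
  step 13. node 5  ⊔preds=1111  new=1111  old=1101  +wl: 
  step 14. node 3  ⊔preds=1111  new=1111  stable

Least fixpoint reached:
  node 0: 1101
  node 1: 1110
  node 2: 1111
  node 3: 1111
  node 4: 1110
  node 5: 1111
  node 6: 1111

yes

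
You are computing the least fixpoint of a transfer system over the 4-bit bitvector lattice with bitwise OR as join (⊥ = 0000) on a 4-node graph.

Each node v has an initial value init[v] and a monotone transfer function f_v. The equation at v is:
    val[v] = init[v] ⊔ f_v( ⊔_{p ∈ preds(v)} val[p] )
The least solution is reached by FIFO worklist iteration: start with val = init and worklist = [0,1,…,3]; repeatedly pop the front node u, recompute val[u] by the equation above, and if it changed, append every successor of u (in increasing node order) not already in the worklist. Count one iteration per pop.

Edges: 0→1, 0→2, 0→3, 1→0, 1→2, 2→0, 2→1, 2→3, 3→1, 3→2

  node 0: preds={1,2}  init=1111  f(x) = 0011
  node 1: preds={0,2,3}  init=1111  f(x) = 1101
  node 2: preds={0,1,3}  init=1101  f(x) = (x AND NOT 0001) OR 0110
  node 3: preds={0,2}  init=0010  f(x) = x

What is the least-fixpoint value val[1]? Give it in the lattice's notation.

Iteration log — 7 steps:
  step 1. node 0  ⊔preds=1111  new=1111  stable
  step 2. node 1  ⊔preds=1111  new=1111  stable
  step 3. node 2  ⊔preds=1111  new=1111  old=1101  +wl: 0,1
  step 4. node 3  ⊔preds=1111  new=1111  old=0010  +wl: 2
  step 5. node 0  ⊔preds=1111  new=1111  stable
  step 6. node 1  ⊔preds=1111  new=1111  stable
  step 7. node 2  ⊔preds=1111  new=1111  stable

Least fixpoint reached:
  node 0: 1111
  node 1: 1111
  node 2: 1111
  node 3: 1111

1111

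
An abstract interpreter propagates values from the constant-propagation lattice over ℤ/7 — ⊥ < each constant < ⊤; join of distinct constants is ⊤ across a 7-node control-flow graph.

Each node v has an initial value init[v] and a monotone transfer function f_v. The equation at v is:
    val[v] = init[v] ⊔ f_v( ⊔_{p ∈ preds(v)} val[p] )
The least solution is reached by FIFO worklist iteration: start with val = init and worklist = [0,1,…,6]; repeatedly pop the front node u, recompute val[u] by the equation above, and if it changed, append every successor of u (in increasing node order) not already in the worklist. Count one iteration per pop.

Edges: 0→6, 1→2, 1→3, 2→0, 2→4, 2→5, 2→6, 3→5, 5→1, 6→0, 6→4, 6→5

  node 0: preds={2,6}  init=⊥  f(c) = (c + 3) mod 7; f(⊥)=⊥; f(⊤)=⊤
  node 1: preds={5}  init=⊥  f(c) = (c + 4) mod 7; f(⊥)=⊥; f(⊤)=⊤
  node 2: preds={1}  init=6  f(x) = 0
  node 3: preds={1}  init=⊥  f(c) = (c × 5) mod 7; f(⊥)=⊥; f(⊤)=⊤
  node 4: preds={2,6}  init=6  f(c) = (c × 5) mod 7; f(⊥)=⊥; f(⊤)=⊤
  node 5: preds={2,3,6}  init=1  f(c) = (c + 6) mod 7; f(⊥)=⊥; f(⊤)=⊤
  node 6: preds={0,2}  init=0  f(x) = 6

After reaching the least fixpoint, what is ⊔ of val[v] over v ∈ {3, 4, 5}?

⊤

Iteration log — 14 steps:
  step 1. node 0  ⊔preds=⊤  new=⊤  old=⊥  +wl: 
  step 2. node 1  ⊔preds=1  new=5  old=⊥  +wl: 
  step 3. node 2  ⊔preds=5  new=⊤  old=6  +wl: 0
  step 4. node 3  ⊔preds=5  new=4  old=⊥  +wl: 
  step 5. node 4  ⊔preds=⊤  new=⊤  old=6  +wl: 
  step 6. node 5  ⊔preds=⊤  new=⊤  old=1  +wl: 1
  step 7. node 6  ⊔preds=⊤  new=⊤  old=0  +wl: 4,5
  step 8. node 0  ⊔preds=⊤  new=⊤  stable
  step 9. node 1  ⊔preds=⊤  new=⊤  old=5  +wl: 2,3
  step 10. node 4  ⊔preds=⊤  new=⊤  stable
  step 11. node 5  ⊔preds=⊤  new=⊤  stable
  step 12. node 2  ⊔preds=⊤  new=⊤  stable
  step 13. node 3  ⊔preds=⊤  new=⊤  old=4  +wl: 5
  step 14. node 5  ⊔preds=⊤  new=⊤  stable

Least fixpoint reached:
  node 0: ⊤
  node 1: ⊤
  node 2: ⊤
  node 3: ⊤
  node 4: ⊤
  node 5: ⊤
  node 6: ⊤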